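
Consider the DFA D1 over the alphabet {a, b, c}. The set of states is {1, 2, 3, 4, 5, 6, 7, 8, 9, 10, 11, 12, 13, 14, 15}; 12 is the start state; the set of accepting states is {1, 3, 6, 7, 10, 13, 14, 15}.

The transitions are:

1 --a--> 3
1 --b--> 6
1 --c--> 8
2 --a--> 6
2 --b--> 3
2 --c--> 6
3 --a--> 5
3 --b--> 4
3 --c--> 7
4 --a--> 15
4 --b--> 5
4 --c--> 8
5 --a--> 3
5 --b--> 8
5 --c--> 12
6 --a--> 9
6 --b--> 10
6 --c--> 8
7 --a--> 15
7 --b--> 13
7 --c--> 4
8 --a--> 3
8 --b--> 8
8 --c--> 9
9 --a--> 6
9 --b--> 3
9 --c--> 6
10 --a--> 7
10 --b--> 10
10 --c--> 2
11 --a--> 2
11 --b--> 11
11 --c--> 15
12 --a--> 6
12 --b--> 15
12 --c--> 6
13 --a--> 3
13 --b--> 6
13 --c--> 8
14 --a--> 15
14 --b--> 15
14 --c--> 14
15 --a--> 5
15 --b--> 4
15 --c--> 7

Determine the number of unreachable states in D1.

No path from 12 leads to 1, 11, 14; the other 12 states are all reachable.

3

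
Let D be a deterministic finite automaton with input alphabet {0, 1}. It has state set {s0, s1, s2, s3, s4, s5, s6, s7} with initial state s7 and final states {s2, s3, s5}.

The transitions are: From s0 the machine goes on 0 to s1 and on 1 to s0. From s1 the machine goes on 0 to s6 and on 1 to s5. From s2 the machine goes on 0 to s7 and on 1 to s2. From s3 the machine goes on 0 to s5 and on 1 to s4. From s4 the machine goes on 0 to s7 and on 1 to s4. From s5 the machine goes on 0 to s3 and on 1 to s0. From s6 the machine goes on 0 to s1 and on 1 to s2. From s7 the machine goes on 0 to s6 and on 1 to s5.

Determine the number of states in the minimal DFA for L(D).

5

All states are reachable from the start state.
P0 = {s2,s3,s5} | {s0,s1,s4,s6,s7}.
Refine {s2,s3,s5} on symbol 0: members go to different blocks, giving {s3,s5} and {s2}.
Refine {s0,s1,s4,s6,s7} on symbol 1: members go to different blocks, giving {s0,s4} and {s1,s7} and {s6}.
No further refinement is possible. Final partition (5 blocks): {s3,s5} | {s0,s4} | {s2} | {s1,s7} | {s6}.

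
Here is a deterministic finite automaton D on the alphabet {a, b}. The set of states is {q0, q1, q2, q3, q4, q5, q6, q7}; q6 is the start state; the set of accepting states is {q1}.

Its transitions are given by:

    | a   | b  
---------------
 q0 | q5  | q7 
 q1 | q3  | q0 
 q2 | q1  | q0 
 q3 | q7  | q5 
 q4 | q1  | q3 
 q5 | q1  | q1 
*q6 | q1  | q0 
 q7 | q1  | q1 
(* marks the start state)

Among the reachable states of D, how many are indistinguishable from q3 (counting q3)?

Reachable states from the start: {q0,q1,q3,q5,q6,q7}. Unreachable: {q2,q4} — drop them.
P0 = {q1} | {q0,q3,q5,q6,q7}.
On input a, block {q0,q3,q5,q6,q7} splits into {q5,q6,q7} and {q0,q3}.
On input b, block {q5,q6,q7} splits into {q5,q7} and {q6}.
The partition is now stable with 4 blocks: {q1} | {q5,q7} | {q0,q3} | {q6}.
The equivalence class containing q3 is {q0,q3}, of size 2.

2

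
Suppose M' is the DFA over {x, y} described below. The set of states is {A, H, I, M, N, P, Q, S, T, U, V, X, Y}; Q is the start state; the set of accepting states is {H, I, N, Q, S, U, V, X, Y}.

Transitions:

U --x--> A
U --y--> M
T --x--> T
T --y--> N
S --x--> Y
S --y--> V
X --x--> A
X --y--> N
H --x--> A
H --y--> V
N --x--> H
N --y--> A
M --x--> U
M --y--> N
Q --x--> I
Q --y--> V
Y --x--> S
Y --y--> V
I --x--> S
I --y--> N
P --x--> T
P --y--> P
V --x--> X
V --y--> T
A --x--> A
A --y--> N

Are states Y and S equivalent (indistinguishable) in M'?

Yes

States {M,P,U} cannot be reached from the start state, so discard them.
P0 = {H,I,N,Q,S,V,X,Y} | {A,T}.
Split {H,I,N,Q,S,V,X,Y} by δ(·,x) → {I,N,Q,S,V,Y} and {H,X}.
Split {I,N,Q,S,V,Y} by δ(·,x) → {I,Q,S,Y} and {N,V}.
The partition is now stable with 4 blocks: {I,Q,S,Y} | {A,T} | {H,X} | {N,V}.
Y and S lie in the same block of the stable partition, so they are equivalent — no string distinguishes them.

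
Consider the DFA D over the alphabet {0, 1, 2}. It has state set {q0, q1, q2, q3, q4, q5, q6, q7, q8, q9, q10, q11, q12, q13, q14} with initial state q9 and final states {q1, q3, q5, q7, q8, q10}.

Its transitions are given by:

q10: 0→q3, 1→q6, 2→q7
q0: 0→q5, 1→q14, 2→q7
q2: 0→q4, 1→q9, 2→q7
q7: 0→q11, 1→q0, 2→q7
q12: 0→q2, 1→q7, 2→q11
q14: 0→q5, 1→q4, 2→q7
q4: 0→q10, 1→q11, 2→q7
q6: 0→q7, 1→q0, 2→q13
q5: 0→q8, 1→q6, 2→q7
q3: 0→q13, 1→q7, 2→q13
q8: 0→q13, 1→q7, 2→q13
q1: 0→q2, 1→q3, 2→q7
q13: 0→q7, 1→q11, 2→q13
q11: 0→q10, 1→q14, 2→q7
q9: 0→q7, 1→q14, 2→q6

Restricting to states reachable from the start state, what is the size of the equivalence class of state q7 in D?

Reachable states from the start: {q0,q3,q4,q5,q6,q7,q8,q9,q10,q11,q13,q14}. Unreachable: {q1,q2,q12} — drop them.
Initial partition by acceptance: {q3,q5,q7,q8,q10} | {q0,q4,q6,q9,q11,q13,q14}.
On input 0, block {q3,q5,q7,q8,q10} splits into {q3,q7,q8} and {q5,q10}.
Split {q3,q7,q8} by δ(·,1) → {q3,q8} and {q7}.
On input 0, block {q0,q4,q6,q9,q11,q13,q14} splits into {q0,q4,q11,q14} and {q6,q9,q13}.
Stable partition: {q3,q8} | {q0,q4,q11,q14} | {q5,q10} | {q7} | {q6,q9,q13} — 5 equivalence classes.
The equivalence class containing q7 is {q7}, of size 1.

1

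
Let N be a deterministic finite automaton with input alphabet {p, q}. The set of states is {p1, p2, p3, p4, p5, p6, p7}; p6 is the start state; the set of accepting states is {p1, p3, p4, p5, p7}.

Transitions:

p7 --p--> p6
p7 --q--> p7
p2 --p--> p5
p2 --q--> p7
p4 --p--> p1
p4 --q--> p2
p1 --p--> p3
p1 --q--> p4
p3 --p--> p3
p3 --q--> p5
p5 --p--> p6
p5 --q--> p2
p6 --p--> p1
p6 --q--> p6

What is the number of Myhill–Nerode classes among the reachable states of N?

7

Every state is reachable, so we keep all 7.
P0 = {p1,p3,p4,p5,p7} | {p2,p6}.
On input p, block {p1,p3,p4,p5,p7} splits into {p1,p3,p4} and {p5,p7}.
Refine {p1,p3,p4} on symbol q: members go to different blocks, giving {p1} and {p3} and {p4}.
Refine {p2,p6} on symbol p: members go to different blocks, giving {p2} and {p6}.
On input q, block {p5,p7} splits into {p5} and {p7}.
No further refinement is possible. Final partition (7 blocks): {p1} | {p2} | {p5} | {p3} | {p4} | {p6} | {p7}.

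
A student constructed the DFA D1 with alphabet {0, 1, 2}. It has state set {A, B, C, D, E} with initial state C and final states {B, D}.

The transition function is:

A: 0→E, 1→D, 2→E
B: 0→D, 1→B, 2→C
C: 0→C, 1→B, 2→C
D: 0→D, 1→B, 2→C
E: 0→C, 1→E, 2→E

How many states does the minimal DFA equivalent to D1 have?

2

States {A,E} cannot be reached from the start state, so discard them.
Initial partition by acceptance: {B,D} | {C}.
No further refinement is possible. Final partition (2 blocks): {B,D} | {C}.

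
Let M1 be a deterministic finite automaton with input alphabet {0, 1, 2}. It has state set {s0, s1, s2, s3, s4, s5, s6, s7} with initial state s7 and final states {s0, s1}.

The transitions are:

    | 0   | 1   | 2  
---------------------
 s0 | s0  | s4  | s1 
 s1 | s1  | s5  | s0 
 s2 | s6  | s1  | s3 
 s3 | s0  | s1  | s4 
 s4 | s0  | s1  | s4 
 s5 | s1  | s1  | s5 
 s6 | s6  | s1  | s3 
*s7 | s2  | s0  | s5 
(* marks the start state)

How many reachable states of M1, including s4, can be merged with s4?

3

Initial partition by acceptance: {s0,s1} | {s2,s3,s4,s5,s6,s7}.
On input 0, block {s2,s3,s4,s5,s6,s7} splits into {s2,s6,s7} and {s3,s4,s5}.
The partition is now stable with 3 blocks: {s0,s1} | {s2,s6,s7} | {s3,s4,s5}.
State s4 belongs to the block {s3,s4,s5}, which has 3 states.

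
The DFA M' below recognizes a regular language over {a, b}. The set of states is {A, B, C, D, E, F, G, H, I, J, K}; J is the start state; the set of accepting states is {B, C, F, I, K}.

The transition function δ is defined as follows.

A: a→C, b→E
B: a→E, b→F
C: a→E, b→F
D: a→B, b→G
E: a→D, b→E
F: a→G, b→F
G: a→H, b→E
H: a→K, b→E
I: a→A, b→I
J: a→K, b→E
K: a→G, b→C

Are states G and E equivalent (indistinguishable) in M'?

Yes

Reachable states from the start: {B,C,D,E,F,G,H,J,K}. Unreachable: {A,I} — drop them.
Initial partition by acceptance: {B,C,F,K} | {D,E,G,H,J}.
On input a, block {D,E,G,H,J} splits into {D,H,J} and {E,G}.
The partition is now stable with 3 blocks: {B,C,F,K} | {D,H,J} | {E,G}.
G and E lie in the same block of the stable partition, so they are equivalent — no string distinguishes them.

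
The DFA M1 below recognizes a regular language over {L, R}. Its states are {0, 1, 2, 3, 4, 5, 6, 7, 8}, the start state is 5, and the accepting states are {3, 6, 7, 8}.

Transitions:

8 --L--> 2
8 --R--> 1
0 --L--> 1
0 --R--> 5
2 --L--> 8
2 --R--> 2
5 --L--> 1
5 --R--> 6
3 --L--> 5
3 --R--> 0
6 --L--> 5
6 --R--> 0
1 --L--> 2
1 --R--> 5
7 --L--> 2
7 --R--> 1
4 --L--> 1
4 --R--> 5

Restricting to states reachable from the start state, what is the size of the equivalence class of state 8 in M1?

First remove the unreachable states {3,4,7}; 6 states remain.
Start with accepting vs non-accepting: {6,8} | {0,1,2,5}.
Split {0,1,2,5} by δ(·,L) → {0,1,5} and {2}.
Refine {6,8} on symbol L: members go to different blocks, giving {6} and {8}.
Split {0,1,5} by δ(·,L) → {0,5} and {1}.
Refine {0,5} on symbol R: members go to different blocks, giving {0} and {5}.
No further refinement is possible. Final partition (6 blocks): {6} | {0} | {2} | {8} | {1} | {5}.
State 8 belongs to the block {8}, which has 1 states.

1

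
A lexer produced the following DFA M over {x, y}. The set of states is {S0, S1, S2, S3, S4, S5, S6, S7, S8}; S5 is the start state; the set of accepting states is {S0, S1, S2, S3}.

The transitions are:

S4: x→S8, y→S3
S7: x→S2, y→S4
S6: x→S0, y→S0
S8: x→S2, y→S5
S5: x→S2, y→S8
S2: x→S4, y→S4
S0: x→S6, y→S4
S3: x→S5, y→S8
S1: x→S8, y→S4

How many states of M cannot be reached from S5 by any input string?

4

BFS from S5 reaches {S2, S3, S4, S5, S8}; the 4 state(s) S0, S1, S6, S7 are never visited.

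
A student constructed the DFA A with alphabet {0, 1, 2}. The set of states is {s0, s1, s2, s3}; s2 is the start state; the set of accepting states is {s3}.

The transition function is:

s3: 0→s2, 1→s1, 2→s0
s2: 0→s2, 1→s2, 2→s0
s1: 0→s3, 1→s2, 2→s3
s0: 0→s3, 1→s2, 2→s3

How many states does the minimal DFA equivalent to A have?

3

P0 = {s3} | {s0,s1,s2}.
Refine {s0,s1,s2} on symbol 0: members go to different blocks, giving {s0,s1} and {s2}.
Stable partition: {s3} | {s0,s1} | {s2} — 3 equivalence classes.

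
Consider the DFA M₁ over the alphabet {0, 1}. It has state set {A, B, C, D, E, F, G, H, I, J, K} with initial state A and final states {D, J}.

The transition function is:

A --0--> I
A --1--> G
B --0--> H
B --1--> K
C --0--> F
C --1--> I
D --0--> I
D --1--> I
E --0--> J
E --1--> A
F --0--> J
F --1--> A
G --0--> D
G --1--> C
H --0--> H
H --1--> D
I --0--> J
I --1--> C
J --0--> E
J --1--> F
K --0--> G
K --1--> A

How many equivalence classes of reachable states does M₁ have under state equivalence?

3

Reachable states from the start: {A,C,D,E,F,G,I,J}. Unreachable: {B,H,K} — drop them.
P0 = {D,J} | {A,C,E,F,G,I}.
Split {A,C,E,F,G,I} by δ(·,0) → {E,F,G,I} and {A,C}.
No further refinement is possible. Final partition (3 blocks): {D,J} | {E,F,G,I} | {A,C}.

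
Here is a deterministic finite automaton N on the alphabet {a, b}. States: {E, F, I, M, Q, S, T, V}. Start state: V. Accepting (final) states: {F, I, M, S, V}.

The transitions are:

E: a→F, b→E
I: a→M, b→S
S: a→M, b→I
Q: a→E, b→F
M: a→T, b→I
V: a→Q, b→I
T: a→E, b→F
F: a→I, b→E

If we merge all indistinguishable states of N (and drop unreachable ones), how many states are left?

Every state is reachable, so we keep all 8.
Initial partition by acceptance: {F,I,M,S,V} | {E,Q,T}.
On input a, block {F,I,M,S,V} splits into {F,I,S} and {M,V}.
Split {F,I,S} by δ(·,a) → {I,S} and {F}.
On input a, block {E,Q,T} splits into {Q,T} and {E}.
Stable partition: {I,S} | {Q,T} | {M,V} | {F} | {E} — 5 equivalence classes.

5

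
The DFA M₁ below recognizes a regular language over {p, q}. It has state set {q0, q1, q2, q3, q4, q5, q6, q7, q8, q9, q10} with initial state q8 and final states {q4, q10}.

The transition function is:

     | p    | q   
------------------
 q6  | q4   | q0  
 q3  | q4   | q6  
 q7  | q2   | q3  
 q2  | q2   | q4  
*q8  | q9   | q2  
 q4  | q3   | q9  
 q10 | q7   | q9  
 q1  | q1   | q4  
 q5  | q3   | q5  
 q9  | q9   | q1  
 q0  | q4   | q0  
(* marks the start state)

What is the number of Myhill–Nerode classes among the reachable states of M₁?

4

Reachable states from the start: {q0,q1,q2,q3,q4,q6,q8,q9}. Unreachable: {q5,q7,q10} — drop them.
P0 = {q4} | {q0,q1,q2,q3,q6,q8,q9}.
On input p, block {q0,q1,q2,q3,q6,q8,q9} splits into {q1,q2,q8,q9} and {q0,q3,q6}.
Refine {q1,q2,q8,q9} on symbol q: members go to different blocks, giving {q1,q2} and {q8,q9}.
No further refinement is possible. Final partition (4 blocks): {q4} | {q1,q2} | {q0,q3,q6} | {q8,q9}.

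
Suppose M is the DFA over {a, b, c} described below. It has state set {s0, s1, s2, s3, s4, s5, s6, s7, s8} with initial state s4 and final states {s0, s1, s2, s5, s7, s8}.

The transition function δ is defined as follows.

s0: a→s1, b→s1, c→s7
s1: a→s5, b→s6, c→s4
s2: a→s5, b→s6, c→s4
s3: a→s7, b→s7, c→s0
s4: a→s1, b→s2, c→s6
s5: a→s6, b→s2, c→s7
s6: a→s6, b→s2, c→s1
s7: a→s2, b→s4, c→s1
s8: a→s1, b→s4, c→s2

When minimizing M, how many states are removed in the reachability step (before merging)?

No path from s4 leads to s0, s3, s8; the other 6 states are all reachable.

3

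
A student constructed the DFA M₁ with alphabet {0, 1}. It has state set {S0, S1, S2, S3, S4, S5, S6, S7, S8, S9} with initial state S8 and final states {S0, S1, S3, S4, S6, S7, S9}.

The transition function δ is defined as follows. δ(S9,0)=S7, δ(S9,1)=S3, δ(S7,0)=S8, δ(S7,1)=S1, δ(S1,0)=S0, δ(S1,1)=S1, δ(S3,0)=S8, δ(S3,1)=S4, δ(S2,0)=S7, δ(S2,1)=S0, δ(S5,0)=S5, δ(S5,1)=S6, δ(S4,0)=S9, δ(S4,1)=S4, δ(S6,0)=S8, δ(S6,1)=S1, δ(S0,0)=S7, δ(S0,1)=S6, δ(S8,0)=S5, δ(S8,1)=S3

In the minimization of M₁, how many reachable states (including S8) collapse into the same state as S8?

2

First remove the unreachable states {S2}; 9 states remain.
Initial partition by acceptance: {S0,S1,S3,S4,S6,S7,S9} | {S5,S8}.
Split {S0,S1,S3,S4,S6,S7,S9} by δ(·,0) → {S0,S1,S4,S9} and {S3,S6,S7}.
On input 0, block {S0,S1,S4,S9} splits into {S0,S9} and {S1,S4}.
No further refinement is possible. Final partition (4 blocks): {S0,S9} | {S5,S8} | {S3,S6,S7} | {S1,S4}.
The equivalence class containing S8 is {S5,S8}, of size 2.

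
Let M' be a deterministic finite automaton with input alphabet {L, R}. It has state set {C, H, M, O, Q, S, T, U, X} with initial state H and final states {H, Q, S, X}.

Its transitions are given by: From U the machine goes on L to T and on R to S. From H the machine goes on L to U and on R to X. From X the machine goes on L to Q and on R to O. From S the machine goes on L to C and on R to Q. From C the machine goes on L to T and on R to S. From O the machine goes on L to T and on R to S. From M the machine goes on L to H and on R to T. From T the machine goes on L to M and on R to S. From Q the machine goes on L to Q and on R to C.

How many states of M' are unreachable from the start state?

0

A breadth-first search from the start state visits every state.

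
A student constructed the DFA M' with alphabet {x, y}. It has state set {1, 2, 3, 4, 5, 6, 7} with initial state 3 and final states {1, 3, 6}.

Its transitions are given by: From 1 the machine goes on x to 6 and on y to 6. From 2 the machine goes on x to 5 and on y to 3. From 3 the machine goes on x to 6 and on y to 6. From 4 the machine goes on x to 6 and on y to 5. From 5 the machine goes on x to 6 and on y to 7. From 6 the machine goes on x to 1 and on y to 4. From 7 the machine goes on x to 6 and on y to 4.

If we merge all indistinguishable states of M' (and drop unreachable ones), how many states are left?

Reachable states from the start: {1,3,4,5,6,7}. Unreachable: {2} — drop them.
P0 = {1,3,6} | {4,5,7}.
Refine {1,3,6} on symbol y: members go to different blocks, giving {1,3} and {6}.
No further refinement is possible. Final partition (3 blocks): {1,3} | {4,5,7} | {6}.

3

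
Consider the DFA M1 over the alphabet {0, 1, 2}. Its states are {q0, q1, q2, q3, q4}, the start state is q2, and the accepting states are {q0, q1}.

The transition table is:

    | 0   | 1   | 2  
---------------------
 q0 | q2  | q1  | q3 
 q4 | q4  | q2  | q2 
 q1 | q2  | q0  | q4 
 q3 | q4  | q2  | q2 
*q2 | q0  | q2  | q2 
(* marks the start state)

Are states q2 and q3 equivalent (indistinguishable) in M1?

All states are reachable from the start state.
P0 = {q0,q1} | {q2,q3,q4}.
On input 0, block {q2,q3,q4} splits into {q3,q4} and {q2}.
Stable partition: {q0,q1} | {q3,q4} | {q2} — 3 equivalence classes.
q2 and q3 end up in different blocks, so they are distinguishable. For instance, the string '0' is accepted from only q2.

No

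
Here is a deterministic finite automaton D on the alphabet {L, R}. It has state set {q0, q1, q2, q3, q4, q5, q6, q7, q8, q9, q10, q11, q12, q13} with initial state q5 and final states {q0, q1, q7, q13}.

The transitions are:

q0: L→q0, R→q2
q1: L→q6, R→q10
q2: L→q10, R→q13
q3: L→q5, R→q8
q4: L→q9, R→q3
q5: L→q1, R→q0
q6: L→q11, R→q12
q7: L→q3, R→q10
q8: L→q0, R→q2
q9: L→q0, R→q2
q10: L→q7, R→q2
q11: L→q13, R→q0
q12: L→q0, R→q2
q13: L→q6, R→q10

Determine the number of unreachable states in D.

Starting at q5 and following transitions, the reachable set is {q0, q1, q2, q3, q5, q6, q7, q8, q10, q11, q12, q13}. That leaves q4, q9 unreachable — 2 in total.

2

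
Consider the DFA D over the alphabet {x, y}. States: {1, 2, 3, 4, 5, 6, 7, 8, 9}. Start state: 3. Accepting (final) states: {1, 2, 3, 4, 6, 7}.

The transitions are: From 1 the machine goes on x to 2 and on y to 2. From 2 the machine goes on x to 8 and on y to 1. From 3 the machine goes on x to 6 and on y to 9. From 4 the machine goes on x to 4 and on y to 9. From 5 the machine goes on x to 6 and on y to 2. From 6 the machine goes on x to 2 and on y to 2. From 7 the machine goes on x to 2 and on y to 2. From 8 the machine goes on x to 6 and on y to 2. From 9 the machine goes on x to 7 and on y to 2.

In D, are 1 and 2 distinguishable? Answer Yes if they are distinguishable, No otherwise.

First remove the unreachable states {4,5}; 7 states remain.
P0 = {1,2,3,6,7} | {8,9}.
Split {1,2,3,6,7} by δ(·,x) → {1,3,6,7} and {2}.
Refine {1,3,6,7} on symbol x: members go to different blocks, giving {1,6,7} and {3}.
Stable partition: {1,6,7} | {8,9} | {2} | {3} — 4 equivalence classes.
1 and 2 end up in different blocks, so they are distinguishable. For instance, the string 'x' is accepted from only 1.

Yes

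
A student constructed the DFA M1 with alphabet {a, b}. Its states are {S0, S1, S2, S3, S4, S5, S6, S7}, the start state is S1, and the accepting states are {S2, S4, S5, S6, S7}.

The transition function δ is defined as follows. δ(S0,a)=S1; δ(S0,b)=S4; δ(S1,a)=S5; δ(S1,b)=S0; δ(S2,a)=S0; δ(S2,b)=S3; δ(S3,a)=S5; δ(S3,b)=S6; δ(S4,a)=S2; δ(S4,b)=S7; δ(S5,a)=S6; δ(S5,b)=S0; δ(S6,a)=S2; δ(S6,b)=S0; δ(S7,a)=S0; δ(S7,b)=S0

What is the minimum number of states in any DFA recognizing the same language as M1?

Start with accepting vs non-accepting: {S2,S4,S5,S6,S7} | {S0,S1,S3}.
Split {S2,S4,S5,S6,S7} by δ(·,a) → {S4,S5,S6} and {S2,S7}.
Refine {S4,S5,S6} on symbol a: members go to different blocks, giving {S4,S6} and {S5}.
Refine {S4,S6} on symbol b: members go to different blocks, giving {S4} and {S6}.
On input a, block {S0,S1,S3} splits into {S1,S3} and {S0}.
On input b, block {S1,S3} splits into {S1} and {S3}.
Refine {S2,S7} on symbol b: members go to different blocks, giving {S2} and {S7}.
The partition is now stable with 8 blocks: {S4} | {S1} | {S2} | {S5} | {S6} | {S0} | {S3} | {S7}.

8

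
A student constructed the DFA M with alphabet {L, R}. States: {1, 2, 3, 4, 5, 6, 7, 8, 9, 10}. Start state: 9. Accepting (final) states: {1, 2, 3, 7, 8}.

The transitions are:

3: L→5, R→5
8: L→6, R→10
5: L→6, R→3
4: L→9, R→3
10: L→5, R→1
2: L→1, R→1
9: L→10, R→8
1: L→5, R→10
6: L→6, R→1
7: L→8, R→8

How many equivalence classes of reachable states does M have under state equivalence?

2

First remove the unreachable states {2,4,7}; 7 states remain.
P0 = {1,3,8} | {5,6,9,10}.
No further refinement is possible. Final partition (2 blocks): {1,3,8} | {5,6,9,10}.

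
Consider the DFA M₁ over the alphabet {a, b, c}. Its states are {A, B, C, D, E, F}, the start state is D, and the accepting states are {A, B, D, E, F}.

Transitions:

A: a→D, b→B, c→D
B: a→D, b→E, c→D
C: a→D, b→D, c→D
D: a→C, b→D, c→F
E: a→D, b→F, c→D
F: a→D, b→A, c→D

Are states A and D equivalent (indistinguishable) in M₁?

No

All states are reachable from the start state.
Initial partition by acceptance: {A,B,D,E,F} | {C}.
On input a, block {A,B,D,E,F} splits into {A,B,E,F} and {D}.
Stable partition: {A,B,E,F} | {C} | {D} — 3 equivalence classes.
A and D end up in different blocks, so they are distinguishable. For instance, the string 'a' is accepted from only A.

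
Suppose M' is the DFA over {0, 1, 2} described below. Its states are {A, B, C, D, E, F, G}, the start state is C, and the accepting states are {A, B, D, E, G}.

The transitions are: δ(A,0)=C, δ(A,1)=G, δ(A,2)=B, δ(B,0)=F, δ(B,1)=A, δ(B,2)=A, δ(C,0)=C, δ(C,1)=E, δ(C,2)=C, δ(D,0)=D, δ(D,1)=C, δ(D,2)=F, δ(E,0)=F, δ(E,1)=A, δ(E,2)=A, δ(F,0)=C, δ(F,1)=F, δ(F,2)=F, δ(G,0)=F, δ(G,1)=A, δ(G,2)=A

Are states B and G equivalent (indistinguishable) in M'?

First remove the unreachable states {D}; 6 states remain.
Initial partition by acceptance: {A,B,E,G} | {C,F}.
Split {C,F} by δ(·,1) → {C} and {F}.
On input 0, block {A,B,E,G} splits into {B,E,G} and {A}.
The partition is now stable with 4 blocks: {B,E,G} | {C} | {F} | {A}.
B and G lie in the same block of the stable partition, so they are equivalent — no string distinguishes them.

Yes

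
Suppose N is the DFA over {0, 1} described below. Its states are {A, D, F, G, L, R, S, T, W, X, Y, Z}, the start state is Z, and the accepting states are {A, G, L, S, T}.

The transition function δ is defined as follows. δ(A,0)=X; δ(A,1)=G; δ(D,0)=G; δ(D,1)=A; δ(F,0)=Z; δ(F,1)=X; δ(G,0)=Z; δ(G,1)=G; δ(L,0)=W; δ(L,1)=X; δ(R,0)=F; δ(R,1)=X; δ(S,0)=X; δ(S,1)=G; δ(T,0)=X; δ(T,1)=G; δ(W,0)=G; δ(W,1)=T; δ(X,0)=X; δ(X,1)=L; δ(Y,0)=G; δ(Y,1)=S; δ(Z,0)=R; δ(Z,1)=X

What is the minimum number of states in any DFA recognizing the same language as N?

First remove the unreachable states {A,D,S,Y}; 8 states remain.
P0 = {G,L,T} | {F,R,W,X,Z}.
On input 1, block {G,L,T} splits into {G,T} and {L}.
On input 0, block {F,R,W,X,Z} splits into {F,R,X,Z} and {W}.
On input 1, block {F,R,X,Z} splits into {F,R,Z} and {X}.
On input 0, block {G,T} splits into {G} and {T}.
Stable partition: {G} | {F,R,Z} | {L} | {W} | {X} | {T} — 6 equivalence classes.

6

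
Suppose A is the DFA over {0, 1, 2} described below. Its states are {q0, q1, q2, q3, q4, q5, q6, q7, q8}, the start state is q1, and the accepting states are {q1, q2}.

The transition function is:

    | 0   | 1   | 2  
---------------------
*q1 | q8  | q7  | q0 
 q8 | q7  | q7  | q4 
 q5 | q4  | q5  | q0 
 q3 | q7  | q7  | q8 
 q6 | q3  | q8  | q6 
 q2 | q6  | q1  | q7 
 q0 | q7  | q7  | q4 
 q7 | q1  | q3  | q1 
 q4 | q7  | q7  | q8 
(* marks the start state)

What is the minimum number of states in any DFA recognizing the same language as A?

3

First remove the unreachable states {q2,q5,q6}; 6 states remain.
P0 = {q1} | {q0,q3,q4,q7,q8}.
Split {q0,q3,q4,q7,q8} by δ(·,0) → {q0,q3,q4,q8} and {q7}.
No further refinement is possible. Final partition (3 blocks): {q1} | {q0,q3,q4,q8} | {q7}.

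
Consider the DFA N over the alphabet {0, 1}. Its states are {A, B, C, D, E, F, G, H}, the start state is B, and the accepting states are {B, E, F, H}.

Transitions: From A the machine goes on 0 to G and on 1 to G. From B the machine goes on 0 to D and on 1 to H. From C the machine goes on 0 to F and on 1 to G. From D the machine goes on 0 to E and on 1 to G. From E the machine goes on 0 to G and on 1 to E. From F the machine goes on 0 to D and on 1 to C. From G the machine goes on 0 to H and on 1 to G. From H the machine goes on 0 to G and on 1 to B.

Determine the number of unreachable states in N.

3

No path from B leads to A, C, F; the other 5 states are all reachable.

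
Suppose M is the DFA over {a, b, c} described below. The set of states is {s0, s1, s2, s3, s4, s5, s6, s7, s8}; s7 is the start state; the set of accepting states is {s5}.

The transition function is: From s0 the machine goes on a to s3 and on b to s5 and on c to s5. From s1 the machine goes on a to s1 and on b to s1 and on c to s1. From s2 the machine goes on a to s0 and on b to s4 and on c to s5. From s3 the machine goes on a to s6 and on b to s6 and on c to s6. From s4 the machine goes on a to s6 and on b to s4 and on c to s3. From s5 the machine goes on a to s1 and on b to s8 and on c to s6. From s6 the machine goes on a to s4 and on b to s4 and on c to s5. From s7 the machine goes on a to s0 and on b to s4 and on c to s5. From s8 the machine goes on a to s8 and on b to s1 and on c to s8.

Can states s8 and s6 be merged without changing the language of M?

No

Reachable states from the start: {s0,s1,s3,s4,s5,s6,s7,s8}. Unreachable: {s2} — drop them.
Start with accepting vs non-accepting: {s5} | {s0,s1,s3,s4,s6,s7,s8}.
Refine {s0,s1,s3,s4,s6,s7,s8} on symbol b: members go to different blocks, giving {s1,s3,s4,s6,s7,s8} and {s0}.
Refine {s1,s3,s4,s6,s7,s8} on symbol a: members go to different blocks, giving {s1,s3,s4,s6,s8} and {s7}.
Refine {s1,s3,s4,s6,s8} on symbol c: members go to different blocks, giving {s1,s3,s4,s8} and {s6}.
Refine {s1,s3,s4,s8} on symbol a: members go to different blocks, giving {s1,s8} and {s3,s4}.
On input b, block {s3,s4} splits into {s3} and {s4}.
Stable partition: {s5} | {s1,s8} | {s0} | {s7} | {s6} | {s3} | {s4} — 7 equivalence classes.
s8 and s6 end up in different blocks, so they are distinguishable. For instance, the string 'c' is accepted from only s6.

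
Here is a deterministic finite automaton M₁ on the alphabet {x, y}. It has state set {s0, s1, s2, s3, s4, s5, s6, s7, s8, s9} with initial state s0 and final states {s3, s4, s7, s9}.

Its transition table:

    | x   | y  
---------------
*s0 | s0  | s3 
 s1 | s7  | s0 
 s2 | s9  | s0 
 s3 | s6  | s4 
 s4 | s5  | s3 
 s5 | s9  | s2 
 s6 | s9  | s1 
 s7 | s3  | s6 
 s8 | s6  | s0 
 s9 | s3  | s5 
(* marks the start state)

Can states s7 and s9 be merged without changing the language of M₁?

Yes

States {s8} cannot be reached from the start state, so discard them.
Start with accepting vs non-accepting: {s3,s4,s7,s9} | {s0,s1,s2,s5,s6}.
Refine {s3,s4,s7,s9} on symbol x: members go to different blocks, giving {s3,s4} and {s7,s9}.
On input x, block {s0,s1,s2,s5,s6} splits into {s1,s2,s5,s6} and {s0}.
Split {s1,s2,s5,s6} by δ(·,y) → {s1,s2} and {s5,s6}.
The partition is now stable with 5 blocks: {s3,s4} | {s1,s2} | {s7,s9} | {s0} | {s5,s6}.
s7 and s9 lie in the same block of the stable partition, so they are equivalent — no string distinguishes them.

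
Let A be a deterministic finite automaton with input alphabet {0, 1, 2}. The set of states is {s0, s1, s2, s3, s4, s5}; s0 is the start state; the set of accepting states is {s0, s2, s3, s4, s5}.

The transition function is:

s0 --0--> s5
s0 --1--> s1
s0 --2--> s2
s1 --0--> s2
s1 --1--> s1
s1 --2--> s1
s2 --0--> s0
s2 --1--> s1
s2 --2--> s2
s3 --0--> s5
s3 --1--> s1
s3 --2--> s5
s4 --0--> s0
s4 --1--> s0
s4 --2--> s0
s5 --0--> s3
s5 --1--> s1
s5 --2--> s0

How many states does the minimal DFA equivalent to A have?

2

Reachable states from the start: {s0,s1,s2,s3,s5}. Unreachable: {s4} — drop them.
Start with accepting vs non-accepting: {s0,s2,s3,s5} | {s1}.
Stable partition: {s0,s2,s3,s5} | {s1} — 2 equivalence classes.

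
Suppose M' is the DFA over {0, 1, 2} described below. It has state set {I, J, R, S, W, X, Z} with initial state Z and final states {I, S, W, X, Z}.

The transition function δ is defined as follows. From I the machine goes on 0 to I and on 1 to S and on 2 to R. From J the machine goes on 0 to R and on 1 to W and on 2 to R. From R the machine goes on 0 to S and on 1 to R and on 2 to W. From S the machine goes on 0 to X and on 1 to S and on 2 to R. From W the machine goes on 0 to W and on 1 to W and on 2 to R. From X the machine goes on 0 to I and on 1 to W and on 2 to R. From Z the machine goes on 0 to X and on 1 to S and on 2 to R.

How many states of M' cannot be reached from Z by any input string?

1

No path from Z leads to J; the other 6 states are all reachable.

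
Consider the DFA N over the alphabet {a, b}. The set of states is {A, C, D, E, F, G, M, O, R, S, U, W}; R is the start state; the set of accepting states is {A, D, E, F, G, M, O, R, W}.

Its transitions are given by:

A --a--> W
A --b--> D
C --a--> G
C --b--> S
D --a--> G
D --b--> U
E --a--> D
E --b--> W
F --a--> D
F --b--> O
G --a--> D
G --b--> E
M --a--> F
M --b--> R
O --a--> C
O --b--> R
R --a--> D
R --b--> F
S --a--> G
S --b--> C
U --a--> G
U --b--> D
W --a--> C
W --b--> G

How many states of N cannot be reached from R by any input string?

2

BFS from R reaches {C, D, E, F, G, O, R, S, U, W}; the 2 state(s) A, M are never visited.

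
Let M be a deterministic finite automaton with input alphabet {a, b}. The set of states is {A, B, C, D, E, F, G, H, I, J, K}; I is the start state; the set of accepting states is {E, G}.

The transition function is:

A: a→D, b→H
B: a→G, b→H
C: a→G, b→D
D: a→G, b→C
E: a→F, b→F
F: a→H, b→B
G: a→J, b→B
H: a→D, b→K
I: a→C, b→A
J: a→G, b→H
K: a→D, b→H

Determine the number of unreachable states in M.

BFS from I reaches {A, B, C, D, G, H, I, J, K}; the 2 state(s) E, F are never visited.

2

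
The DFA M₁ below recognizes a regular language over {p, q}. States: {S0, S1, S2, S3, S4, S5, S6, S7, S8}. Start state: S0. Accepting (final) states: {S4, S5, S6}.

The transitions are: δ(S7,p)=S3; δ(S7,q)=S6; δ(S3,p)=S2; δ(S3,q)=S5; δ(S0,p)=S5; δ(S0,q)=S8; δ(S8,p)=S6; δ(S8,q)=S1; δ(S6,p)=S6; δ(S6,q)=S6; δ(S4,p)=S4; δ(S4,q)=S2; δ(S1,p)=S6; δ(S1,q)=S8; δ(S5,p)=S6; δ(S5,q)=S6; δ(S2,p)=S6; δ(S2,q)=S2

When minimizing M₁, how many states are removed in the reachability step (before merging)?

4

No path from S0 leads to S2, S3, S4, S7; the other 5 states are all reachable.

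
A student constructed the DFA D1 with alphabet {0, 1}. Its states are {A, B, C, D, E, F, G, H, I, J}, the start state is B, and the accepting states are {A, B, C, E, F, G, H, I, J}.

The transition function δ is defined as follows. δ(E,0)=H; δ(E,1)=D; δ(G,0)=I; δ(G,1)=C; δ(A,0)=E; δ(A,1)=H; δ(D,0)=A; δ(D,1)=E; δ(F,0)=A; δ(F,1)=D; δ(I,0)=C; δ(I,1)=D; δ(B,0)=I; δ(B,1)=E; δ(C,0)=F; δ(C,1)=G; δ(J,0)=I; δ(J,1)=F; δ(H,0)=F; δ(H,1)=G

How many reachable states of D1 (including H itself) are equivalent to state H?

Reachable states from the start: {A,B,C,D,E,F,G,H,I}. Unreachable: {J} — drop them.
P0 = {A,B,C,E,F,G,H,I} | {D}.
Refine {A,B,C,E,F,G,H,I} on symbol 1: members go to different blocks, giving {A,B,C,G,H} and {E,F,I}.
Split {A,B,C,G,H} by δ(·,1) → {A,C,G,H} and {B}.
Stable partition: {A,C,G,H} | {D} | {E,F,I} | {B} — 4 equivalence classes.
State H belongs to the block {A,C,G,H}, which has 4 states.

4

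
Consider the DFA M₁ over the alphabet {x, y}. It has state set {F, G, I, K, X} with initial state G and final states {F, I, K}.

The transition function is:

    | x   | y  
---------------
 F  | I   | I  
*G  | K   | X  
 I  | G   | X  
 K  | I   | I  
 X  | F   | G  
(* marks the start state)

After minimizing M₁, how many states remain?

3

All states are reachable from the start state.
P0 = {F,I,K} | {G,X}.
On input x, block {F,I,K} splits into {F,K} and {I}.
No further refinement is possible. Final partition (3 blocks): {F,K} | {G,X} | {I}.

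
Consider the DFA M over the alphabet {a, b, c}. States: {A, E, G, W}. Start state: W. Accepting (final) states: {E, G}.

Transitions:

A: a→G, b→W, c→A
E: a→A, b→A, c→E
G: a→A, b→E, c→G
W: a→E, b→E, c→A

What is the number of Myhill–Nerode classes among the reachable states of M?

P0 = {E,G} | {A,W}.
On input b, block {E,G} splits into {G} and {E}.
Refine {A,W} on symbol a: members go to different blocks, giving {W} and {A}.
The partition is now stable with 4 blocks: {G} | {W} | {E} | {A}.

4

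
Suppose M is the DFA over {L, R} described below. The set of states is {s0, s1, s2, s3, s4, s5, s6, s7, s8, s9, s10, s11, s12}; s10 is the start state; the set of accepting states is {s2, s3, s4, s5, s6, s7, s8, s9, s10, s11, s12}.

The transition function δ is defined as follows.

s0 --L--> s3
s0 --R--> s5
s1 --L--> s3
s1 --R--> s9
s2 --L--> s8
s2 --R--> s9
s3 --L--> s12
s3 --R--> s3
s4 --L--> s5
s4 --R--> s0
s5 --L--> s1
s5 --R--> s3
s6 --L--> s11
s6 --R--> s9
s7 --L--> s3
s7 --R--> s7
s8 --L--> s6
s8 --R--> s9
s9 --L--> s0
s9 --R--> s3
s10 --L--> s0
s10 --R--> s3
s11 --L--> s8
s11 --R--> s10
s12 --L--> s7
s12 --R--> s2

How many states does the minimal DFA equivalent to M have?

6

First remove the unreachable states {s4}; 12 states remain.
P0 = {s2,s3,s5,s6,s7,s8,s9,s10,s11,s12} | {s0,s1}.
Refine {s2,s3,s5,s6,s7,s8,s9,s10,s11,s12} on symbol L: members go to different blocks, giving {s2,s3,s6,s7,s8,s11,s12} and {s5,s9,s10}.
On input R, block {s2,s3,s6,s7,s8,s11,s12} splits into {s2,s6,s8,s11} and {s3,s7,s12}.
Refine {s3,s7,s12} on symbol R: members go to different blocks, giving {s3,s7} and {s12}.
On input L, block {s3,s7} splits into {s3} and {s7}.
No further refinement is possible. Final partition (6 blocks): {s2,s6,s8,s11} | {s0,s1} | {s5,s9,s10} | {s3} | {s12} | {s7}.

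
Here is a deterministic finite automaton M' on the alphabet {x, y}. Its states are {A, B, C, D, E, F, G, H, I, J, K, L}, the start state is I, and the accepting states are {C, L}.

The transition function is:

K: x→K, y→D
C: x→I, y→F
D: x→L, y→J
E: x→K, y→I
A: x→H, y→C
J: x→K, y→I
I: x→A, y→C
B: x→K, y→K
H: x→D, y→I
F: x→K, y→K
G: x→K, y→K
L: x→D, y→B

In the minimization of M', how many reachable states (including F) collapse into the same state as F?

2

States {E,G} cannot be reached from the start state, so discard them.
P0 = {C,L} | {A,B,D,F,H,I,J,K}.
Refine {A,B,D,F,H,I,J,K} on symbol x: members go to different blocks, giving {A,B,F,H,I,J,K} and {D}.
Refine {C,L} on symbol x: members go to different blocks, giving {C} and {L}.
On input x, block {A,B,F,H,I,J,K} splits into {A,B,F,I,J,K} and {H}.
Split {A,B,F,I,J,K} by δ(·,x) → {B,F,I,J,K} and {A}.
Refine {B,F,I,J,K} on symbol x: members go to different blocks, giving {B,F,J,K} and {I}.
Refine {B,F,J,K} on symbol y: members go to different blocks, giving {B,F} and {J} and {K}.
Stable partition: {C} | {B,F} | {D} | {L} | {H} | {A} | {I} | {J} | {K} — 9 equivalence classes.
The equivalence class containing F is {B,F}, of size 2.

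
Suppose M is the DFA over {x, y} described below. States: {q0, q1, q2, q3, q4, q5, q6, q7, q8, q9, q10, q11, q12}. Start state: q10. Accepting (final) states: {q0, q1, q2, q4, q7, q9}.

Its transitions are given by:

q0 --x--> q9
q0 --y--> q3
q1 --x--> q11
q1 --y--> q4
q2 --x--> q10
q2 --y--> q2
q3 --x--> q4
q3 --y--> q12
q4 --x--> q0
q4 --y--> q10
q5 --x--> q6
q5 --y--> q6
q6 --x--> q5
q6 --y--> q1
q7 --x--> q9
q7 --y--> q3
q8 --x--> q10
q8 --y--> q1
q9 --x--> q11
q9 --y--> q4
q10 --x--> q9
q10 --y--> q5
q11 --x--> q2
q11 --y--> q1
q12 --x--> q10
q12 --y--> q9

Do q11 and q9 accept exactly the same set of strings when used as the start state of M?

First remove the unreachable states {q7,q8}; 11 states remain.
Start with accepting vs non-accepting: {q0,q1,q2,q4,q9} | {q3,q5,q6,q10,q11,q12}.
Refine {q0,q1,q2,q4,q9} on symbol x: members go to different blocks, giving {q1,q2,q9} and {q0,q4}.
On input y, block {q1,q2,q9} splits into {q1,q9} and {q2}.
Split {q3,q5,q6,q10,q11,q12} by δ(·,x) → {q5,q6,q12} and {q3} and {q10} and {q11}.
Split {q5,q6,q12} by δ(·,x) → {q5,q6} and {q12}.
Refine {q5,q6} on symbol y: members go to different blocks, giving {q5} and {q6}.
On input x, block {q0,q4} splits into {q0} and {q4}.
The partition is now stable with 10 blocks: {q1,q9} | {q5} | {q0} | {q2} | {q3} | {q10} | {q11} | {q12} | {q6} | {q4}.
q11 and q9 end up in different blocks, so they are distinguishable. For instance, the string 'ε' is accepted from only q9.

No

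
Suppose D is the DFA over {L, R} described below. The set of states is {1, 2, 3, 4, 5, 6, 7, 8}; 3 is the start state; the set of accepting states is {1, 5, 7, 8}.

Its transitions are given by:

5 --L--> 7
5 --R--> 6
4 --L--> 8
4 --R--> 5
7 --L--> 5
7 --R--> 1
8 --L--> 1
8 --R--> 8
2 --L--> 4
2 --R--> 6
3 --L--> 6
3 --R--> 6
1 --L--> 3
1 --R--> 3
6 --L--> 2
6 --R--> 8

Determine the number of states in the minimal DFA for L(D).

8

Every state is reachable, so we keep all 8.
Start with accepting vs non-accepting: {1,5,7,8} | {2,3,4,6}.
Split {1,5,7,8} by δ(·,L) → {5,7,8} and {1}.
On input L, block {5,7,8} splits into {5,7} and {8}.
Split {5,7} by δ(·,R) → {5} and {7}.
Split {2,3,4,6} by δ(·,L) → {2,3,6} and {4}.
Refine {2,3,6} on symbol L: members go to different blocks, giving {3,6} and {2}.
Split {3,6} by δ(·,L) → {3} and {6}.
Stable partition: {5} | {3} | {1} | {8} | {7} | {4} | {2} | {6} — 8 equivalence classes.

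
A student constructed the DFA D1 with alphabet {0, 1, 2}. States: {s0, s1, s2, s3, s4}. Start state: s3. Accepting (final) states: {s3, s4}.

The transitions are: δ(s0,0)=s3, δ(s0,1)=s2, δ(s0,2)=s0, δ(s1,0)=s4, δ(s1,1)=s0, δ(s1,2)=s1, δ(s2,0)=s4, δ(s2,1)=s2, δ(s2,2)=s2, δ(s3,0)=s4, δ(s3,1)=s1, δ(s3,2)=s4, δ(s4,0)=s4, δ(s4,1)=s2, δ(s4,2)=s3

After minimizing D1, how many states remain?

All states are reachable from the start state.
Initial partition by acceptance: {s3,s4} | {s0,s1,s2}.
Stable partition: {s3,s4} | {s0,s1,s2} — 2 equivalence classes.

2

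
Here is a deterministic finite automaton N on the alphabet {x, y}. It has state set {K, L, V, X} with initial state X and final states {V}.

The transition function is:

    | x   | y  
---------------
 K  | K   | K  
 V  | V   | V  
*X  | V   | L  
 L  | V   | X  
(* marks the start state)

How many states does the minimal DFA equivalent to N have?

First remove the unreachable states {K}; 3 states remain.
P0 = {V} | {L,X}.
Stable partition: {V} | {L,X} — 2 equivalence classes.

2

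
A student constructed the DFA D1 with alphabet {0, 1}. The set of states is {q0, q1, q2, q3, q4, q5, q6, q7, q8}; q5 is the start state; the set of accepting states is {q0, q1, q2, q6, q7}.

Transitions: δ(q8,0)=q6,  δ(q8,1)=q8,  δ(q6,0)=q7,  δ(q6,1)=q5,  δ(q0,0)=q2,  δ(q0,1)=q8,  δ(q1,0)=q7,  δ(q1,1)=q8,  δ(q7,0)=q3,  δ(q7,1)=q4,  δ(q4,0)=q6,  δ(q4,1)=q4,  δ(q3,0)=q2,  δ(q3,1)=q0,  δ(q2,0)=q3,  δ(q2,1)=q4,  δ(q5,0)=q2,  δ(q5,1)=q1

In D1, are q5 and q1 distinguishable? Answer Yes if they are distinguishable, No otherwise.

Yes

All states are reachable from the start state.
Initial partition by acceptance: {q0,q1,q2,q6,q7} | {q3,q4,q5,q8}.
On input 0, block {q0,q1,q2,q6,q7} splits into {q0,q1,q6} and {q2,q7}.
Split {q3,q4,q5,q8} by δ(·,0) → {q3,q5} and {q4,q8}.
Split {q0,q1,q6} by δ(·,1) → {q0,q1} and {q6}.
Stable partition: {q0,q1} | {q3,q5} | {q2,q7} | {q4,q8} | {q6} — 5 equivalence classes.
q5 and q1 end up in different blocks, so they are distinguishable. For instance, the string 'ε' is accepted from only q1.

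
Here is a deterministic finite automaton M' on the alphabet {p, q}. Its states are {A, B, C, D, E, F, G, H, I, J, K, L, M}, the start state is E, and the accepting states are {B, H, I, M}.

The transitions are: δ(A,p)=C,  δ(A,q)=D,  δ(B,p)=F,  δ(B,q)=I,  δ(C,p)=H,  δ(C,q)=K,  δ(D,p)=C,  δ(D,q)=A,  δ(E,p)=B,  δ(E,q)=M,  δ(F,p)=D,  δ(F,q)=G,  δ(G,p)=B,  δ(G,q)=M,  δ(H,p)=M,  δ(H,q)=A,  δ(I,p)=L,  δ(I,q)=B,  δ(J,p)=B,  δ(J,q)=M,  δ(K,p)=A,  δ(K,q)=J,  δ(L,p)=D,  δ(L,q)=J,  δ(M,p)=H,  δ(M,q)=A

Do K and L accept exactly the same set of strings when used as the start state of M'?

All states are reachable from the start state.
P0 = {B,H,I,M} | {A,C,D,E,F,G,J,K,L}.
Refine {B,H,I,M} on symbol p: members go to different blocks, giving {B,I} and {H,M}.
On input p, block {A,C,D,E,F,G,J,K,L} splits into {A,D,F,K,L} and {E,G,J} and {C}.
On input p, block {A,D,F,K,L} splits into {F,K,L} and {A,D}.
No further refinement is possible. Final partition (6 blocks): {B,I} | {F,K,L} | {H,M} | {E,G,J} | {C} | {A,D}.
K and L lie in the same block of the stable partition, so they are equivalent — no string distinguishes them.

Yes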